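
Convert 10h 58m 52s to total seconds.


39532 seconds

Hours: 10 × 3600 = 36000
Minutes: 58 × 60 = 3480
Seconds: 52
Total = 36000 + 3480 + 52 = 39532


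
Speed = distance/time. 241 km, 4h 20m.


55.6 km/h

Distance: 241 km
Time: 4h 20m = 260 min = 260/60 = 13/3 hours
Speed = 241 ÷ (13/3) = 241 × 3 / 13 = 723/13 ≈ 55.6 km/h


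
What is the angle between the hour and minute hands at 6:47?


Hour hand = 6×30 + 47×0.5 = 203.5°
Minute hand = 47×6 = 282°
Difference = |203.5 - 282| = 78.5°

78.5°


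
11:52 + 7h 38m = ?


Start: 712 minutes from midnight
Add: 458 minutes
Total: 1170 minutes
Hours: 1170 ÷ 60 = 19 remainder 30

19:30


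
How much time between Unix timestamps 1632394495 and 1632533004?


138509 seconds (38.5 hours / 1.60 days)

Difference = 1632533004 - 1632394495 = 138509 seconds
In hours: 138509 / 3600 ≈ 38.5
In days: 138509 / 86400 ≈ 1.60


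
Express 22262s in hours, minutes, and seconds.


Hours: 22262 ÷ 3600 = 6 remainder 662
Minutes: 662 ÷ 60 = 11 remainder 2
Seconds: 2

6h 11m 2s


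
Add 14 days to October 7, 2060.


October 21, 2060

Start: October 7, 2060
Add 14 days
October 7 + 14 = October 21, 2060


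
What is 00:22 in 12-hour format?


Hour: 0
0 → 12 AM (midnight)

12:22 AM


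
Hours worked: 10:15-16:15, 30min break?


5h 30m (330 minutes)

Total time = (16×60+15) - (10×60+15)
= 975 - 615 = 360 min
Minus break: 360 - 30 = 330 min
= 5h 30m


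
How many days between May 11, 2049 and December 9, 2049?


212 days

From May 11, 2049 to December 9, 2049
Rest of May 2049: 31 - 11 = 20
Full months: June 30, July 31, August 31, September 30, October 31, November 30
Days into December 2049: 9
Total = 20 + 30 + 31 + 31 + 30 + 31 + 30 + 9 = 212 days


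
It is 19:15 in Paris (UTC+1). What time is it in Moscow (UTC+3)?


21:15

Time difference = UTC+3 - UTC+1 = +2 hours
New hour = (19 + 2) mod 24
= 21 mod 24 = 21
Minutes unchanged → 21:15


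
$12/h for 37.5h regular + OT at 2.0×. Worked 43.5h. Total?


Regular: 37.5h × $12 = $450.00
Overtime: 43.5 - 37.5 = 6.0h
OT pay: 6.0h × $12 × 2.0 = $144.00
Total = $450.00 + $144.00 = $594.00

$594.00


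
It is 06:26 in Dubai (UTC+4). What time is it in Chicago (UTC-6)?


20:26 (previous day)

Time difference = UTC-6 - UTC+4 = -10 hours
New hour = (6 -10) mod 24
= -4 mod 24 = 20
Minutes unchanged → 20:26; -4 < 0 → previous day


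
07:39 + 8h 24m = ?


16:03

Start: 459 minutes from midnight
Add: 504 minutes
Total: 963 minutes
Hours: 963 ÷ 60 = 16 remainder 3


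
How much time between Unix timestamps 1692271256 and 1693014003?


Difference = 1693014003 - 1692271256 = 742747 seconds
In hours: 742747 / 3600 ≈ 206.3
In days: 742747 / 86400 ≈ 8.60

742747 seconds (206.3 hours / 8.60 days)


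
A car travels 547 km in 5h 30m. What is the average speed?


99.5 km/h

Distance: 547 km
Time: 5h 30m = 330 min = 330/60 = 11/2 hours
Speed = 547 ÷ (11/2) = 547 × 2 / 11 = 1094/11 ≈ 99.5 km/h


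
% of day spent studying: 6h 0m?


Time: 360 minutes
Day: 1440 minutes
Percentage = (360/1440) × 100 = 25.0%

25.0%


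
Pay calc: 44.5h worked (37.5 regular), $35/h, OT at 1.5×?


$1680.00

Regular: 37.5h × $35 = $1312.50
Overtime: 44.5 - 37.5 = 7.0h
OT pay: 7.0h × $35 × 1.5 = $367.50
Total = $1312.50 + $367.50 = $1680.00


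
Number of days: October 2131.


Month: October (month 10)
October has 31 days

31 days


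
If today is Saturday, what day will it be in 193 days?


Wednesday

Start: Saturday (index 5)
(5 + 193) mod 7
= 198 mod 7
= 2
Index 2 → Wednesday


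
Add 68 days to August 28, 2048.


Start: August 28, 2048
Add 68 days
August 28 → September 1: 31 - 28 + 1 = 4 days (68 - 4 = 64 left)
September 1 → October 1: 30 - 1 + 1 = 30 days (64 - 30 = 34 left)
October 1 → November 1: 31 - 1 + 1 = 31 days (34 - 31 = 3 left)
November 1 + 3 = November 4, 2048

November 4, 2048


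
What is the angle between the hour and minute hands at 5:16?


Hour hand = 5×30 + 16×0.5 = 158.0°
Minute hand = 16×6 = 96°
Difference = |158.0 - 96| = 62.0°

62.0°


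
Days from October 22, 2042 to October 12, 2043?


From October 22, 2042 to October 12, 2043
Rest of October 2042: 31 - 22 = 9
Full months: November 30, December 31, January 31, February 2043 28, March 31, April 30, May 31, June 30, July 31, August 31, September 30
Days into October 2043: 12
Total = 9 + 30 + 31 + 31 + 28 + 31 + 30 + 31 + 30 + 31 + 31 + 30 + 12 = 355 days

355 days


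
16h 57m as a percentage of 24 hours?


Total minutes: 16×60 + 57 = 1017
Day = 24×60 = 1440 minutes
Fraction = 1017/1440 ≈ 0.7063
As a percentage: 1017/1440 × 100 ≈ 70.63%

0.7063 (70.63%)


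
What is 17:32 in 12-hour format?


Hour: 17
17 - 12 = 5 → PM

5:32 PM


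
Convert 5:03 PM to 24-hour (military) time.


Input: 5:03 PM
PM: 5 + 12 = 17

17:03


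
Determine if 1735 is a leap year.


Rules: divisible by 4 AND (not by 100 OR by 400)
1735 ÷ 4 = 433 remainder 3 → not divisible by 4
Not divisible by 4 → not a leap year

No


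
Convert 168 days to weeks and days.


Weeks: 168 ÷ 7 = 24 remainder 0

24 weeks 0 days


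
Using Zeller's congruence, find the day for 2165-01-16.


Wednesday

Zeller's congruence:
q=16, m=13, k=64, j=21
h = (16 + ⌊13×14/5⌋ + 64 + ⌊64/4⌋ + ⌊21/4⌋ - 2×21) mod 7
= (16 + 36 + 64 + 16 + 5 - 42) mod 7
= 95 mod 7 = 4
h=4 → Wednesday


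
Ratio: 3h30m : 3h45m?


Duration 1: 210 minutes
Duration 2: 225 minutes
Ratio = 210:225
GCD = 15
Simplified = 14:15
As a decimal: 14/15 ≈ 0.93

14:15 (0.93)


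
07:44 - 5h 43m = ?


Start: 464 minutes from midnight
Subtract: 343 minutes
Remaining: 464 - 343 = 121
Hours: 2, Minutes: 1

02:01


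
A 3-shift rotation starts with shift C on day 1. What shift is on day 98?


Shifts: A, B, C
Start: C (index 2)
Day 98: (2 + 98 - 1) mod 3
= 99 mod 3
= 0
Index 0 → shift A

Shift A


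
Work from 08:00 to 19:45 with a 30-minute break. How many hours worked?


Total time = (19×60+45) - (8×60+0)
= 1185 - 480 = 705 min
Minus break: 705 - 30 = 675 min
= 11h 15m

11h 15m (675 minutes)


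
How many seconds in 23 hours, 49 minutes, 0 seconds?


Hours: 23 × 3600 = 82800
Minutes: 49 × 60 = 2940
Seconds: 0
Total = 82800 + 2940 + 0 = 85740

85740 seconds


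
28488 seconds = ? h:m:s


Hours: 28488 ÷ 3600 = 7 remainder 3288
Minutes: 3288 ÷ 60 = 54 remainder 48
Seconds: 48

7h 54m 48s


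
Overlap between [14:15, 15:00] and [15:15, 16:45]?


0 minutes

Meeting A: 855-900 (in minutes from midnight)
Meeting B: 915-1005
Overlap start = max(855, 915) = 915
Overlap end = min(900, 1005) = 900
Overlap = max(0, 900 - 915) = 0 min


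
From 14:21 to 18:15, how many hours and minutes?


3h 54m

End time in minutes: 18×60 + 15 = 1095
Start time in minutes: 14×60 + 21 = 861
Difference = 1095 - 861 = 234 minutes
= 3 hours 54 minutes


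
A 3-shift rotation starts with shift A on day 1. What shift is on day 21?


Shifts: A, B, C
Start: A (index 0)
Day 21: (0 + 21 - 1) mod 3
= 20 mod 3
= 2
Index 2 → shift C

Shift C


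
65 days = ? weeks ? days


Weeks: 65 ÷ 7 = 9 remainder 2

9 weeks 2 days


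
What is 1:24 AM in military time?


01:24

Input: 1:24 AM
AM hour stays: 1


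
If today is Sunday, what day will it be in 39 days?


Start: Sunday (index 6)
(6 + 39) mod 7
= 45 mod 7
= 3
Index 3 → Thursday

Thursday


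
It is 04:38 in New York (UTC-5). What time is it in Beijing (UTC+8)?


17:38

Time difference = UTC+8 - UTC-5 = +13 hours
New hour = (4 + 13) mod 24
= 17 mod 24 = 17
Minutes unchanged → 17:38


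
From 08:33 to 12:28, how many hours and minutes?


End time in minutes: 12×60 + 28 = 748
Start time in minutes: 8×60 + 33 = 513
Difference = 748 - 513 = 235 minutes
= 3 hours 55 minutes

3h 55m


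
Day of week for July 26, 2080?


Zeller's congruence:
q=26, m=7, k=80, j=20
h = (26 + ⌊13×8/5⌋ + 80 + ⌊80/4⌋ + ⌊20/4⌋ - 2×20) mod 7
= (26 + 20 + 80 + 20 + 5 - 40) mod 7
= 111 mod 7 = 6
h=6 → Friday

Friday


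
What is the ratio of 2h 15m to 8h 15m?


3:11 (0.27)

Duration 1: 135 minutes
Duration 2: 495 minutes
Ratio = 135:495
GCD = 45
Simplified = 3:11
As a decimal: 3/11 ≈ 0.27


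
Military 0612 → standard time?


6:12 AM

Hour: 6
6 < 12 → AM


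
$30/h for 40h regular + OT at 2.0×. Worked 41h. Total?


$1260.00

Regular: 40h × $30 = $1200.00
Overtime: 41 - 40 = 1h
OT pay: 1h × $30 × 2.0 = $60.00
Total = $1200.00 + $60.00 = $1260.00


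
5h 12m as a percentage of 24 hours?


0.2167 (21.67%)

Total minutes: 5×60 + 12 = 312
Day = 24×60 = 1440 minutes
Fraction = 312/1440 ≈ 0.2167
As a percentage: 312/1440 × 100 ≈ 21.67%


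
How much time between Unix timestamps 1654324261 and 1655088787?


764526 seconds (212.4 hours / 8.85 days)

Difference = 1655088787 - 1654324261 = 764526 seconds
In hours: 764526 / 3600 ≈ 212.4
In days: 764526 / 86400 ≈ 8.85


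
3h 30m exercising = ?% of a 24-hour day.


Time: 210 minutes
Day: 1440 minutes
Percentage = (210/1440) × 100 ≈ 14.6%

14.6%


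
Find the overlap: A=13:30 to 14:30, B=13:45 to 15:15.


45 minutes

Meeting A: 810-870 (in minutes from midnight)
Meeting B: 825-915
Overlap start = max(810, 825) = 825
Overlap end = min(870, 915) = 870
Overlap = max(0, 870 - 825) = 45 min


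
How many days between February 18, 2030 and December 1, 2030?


From February 18, 2030 to December 1, 2030
Rest of February 2030: 28 - 18 = 10
Full months: March 31, April 30, May 31, June 30, July 31, August 31, September 30, October 31, November 30
Days into December 2030: 1
Total = 10 + 31 + 30 + 31 + 30 + 31 + 31 + 30 + 31 + 30 + 1 = 286 days

286 days


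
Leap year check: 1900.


Rules: divisible by 4 AND (not by 100 OR by 400)
1900 ÷ 4 = 475 exactly → divisible by 4
1900 ÷ 100 = 19 exactly → divisible by 100
1900 ÷ 400 = 4 remainder 300 → not divisible by 400
Divisible by 100 but not by 400 → not a leap year

No


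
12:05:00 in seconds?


Hours: 12 × 3600 = 43200
Minutes: 5 × 60 = 300
Seconds: 0
Total = 43200 + 300 + 0 = 43500

43500 seconds


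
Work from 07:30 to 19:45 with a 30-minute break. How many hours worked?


Total time = (19×60+45) - (7×60+30)
= 1185 - 450 = 735 min
Minus break: 735 - 30 = 705 min
= 11h 45m

11h 45m (705 minutes)


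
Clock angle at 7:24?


Hour hand = 7×30 + 24×0.5 = 222.0°
Minute hand = 24×6 = 144°
Difference = |222.0 - 144| = 78.0°

78.0°


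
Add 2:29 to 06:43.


09:12

Start: 403 minutes from midnight
Add: 149 minutes
Total: 552 minutes
Hours: 552 ÷ 60 = 9 remainder 12


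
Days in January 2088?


Month: January (month 1)
January has 31 days

31 days


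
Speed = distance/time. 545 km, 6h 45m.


80.7 km/h

Distance: 545 km
Time: 6h 45m = 405 min = 405/60 = 27/4 hours
Speed = 545 ÷ (27/4) = 545 × 4 / 27 = 2180/27 ≈ 80.7 km/h


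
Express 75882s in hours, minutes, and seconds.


21h 4m 42s

Hours: 75882 ÷ 3600 = 21 remainder 282
Minutes: 282 ÷ 60 = 4 remainder 42
Seconds: 42


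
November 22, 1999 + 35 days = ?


December 27, 1999

Start: November 22, 1999
Add 35 days
November 22 → December 1: 30 - 22 + 1 = 9 days (35 - 9 = 26 left)
December 1 + 26 = December 27, 1999


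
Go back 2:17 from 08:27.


Start: 507 minutes from midnight
Subtract: 137 minutes
Remaining: 507 - 137 = 370
Hours: 6, Minutes: 10

06:10


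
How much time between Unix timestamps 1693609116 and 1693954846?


Difference = 1693954846 - 1693609116 = 345730 seconds
In hours: 345730 / 3600 ≈ 96.0
In days: 345730 / 86400 ≈ 4.00

345730 seconds (96.0 hours / 4.00 days)


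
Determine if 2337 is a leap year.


No

Rules: divisible by 4 AND (not by 100 OR by 400)
2337 ÷ 4 = 584 remainder 1 → not divisible by 4
Not divisible by 4 → not a leap year


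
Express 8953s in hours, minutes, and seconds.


2h 29m 13s

Hours: 8953 ÷ 3600 = 2 remainder 1753
Minutes: 1753 ÷ 60 = 29 remainder 13
Seconds: 13


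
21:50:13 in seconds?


78613 seconds

Hours: 21 × 3600 = 75600
Minutes: 50 × 60 = 3000
Seconds: 13
Total = 75600 + 3000 + 13 = 78613


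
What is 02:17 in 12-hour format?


2:17 AM

Hour: 2
2 < 12 → AM


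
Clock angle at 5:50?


125.0°

Hour hand = 5×30 + 50×0.5 = 175.0°
Minute hand = 50×6 = 300°
Difference = |175.0 - 300| = 125.0°


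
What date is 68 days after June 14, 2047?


Start: June 14, 2047
Add 68 days
June 14 → July 1: 30 - 14 + 1 = 17 days (68 - 17 = 51 left)
July 1 → August 1: 31 - 1 + 1 = 31 days (51 - 31 = 20 left)
August 1 + 20 = August 21, 2047

August 21, 2047


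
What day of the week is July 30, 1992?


Thursday

Zeller's congruence:
q=30, m=7, k=92, j=19
h = (30 + ⌊13×8/5⌋ + 92 + ⌊92/4⌋ + ⌊19/4⌋ - 2×19) mod 7
= (30 + 20 + 92 + 23 + 4 - 38) mod 7
= 131 mod 7 = 5
h=5 → Thursday


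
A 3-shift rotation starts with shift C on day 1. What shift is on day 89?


Shifts: A, B, C
Start: C (index 2)
Day 89: (2 + 89 - 1) mod 3
= 90 mod 3
= 0
Index 0 → shift A

Shift A


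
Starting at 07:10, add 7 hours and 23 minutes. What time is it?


14:33

Start: 430 minutes from midnight
Add: 443 minutes
Total: 873 minutes
Hours: 873 ÷ 60 = 14 remainder 33


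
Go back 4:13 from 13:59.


09:46

Start: 839 minutes from midnight
Subtract: 253 minutes
Remaining: 839 - 253 = 586
Hours: 9, Minutes: 46


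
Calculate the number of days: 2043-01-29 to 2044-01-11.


From January 29, 2043 to January 11, 2044
Rest of January 2043: 31 - 29 = 2
Full months: February 2043 28, March 31, April 30, May 31, June 30, July 31, August 31, September 30, October 31, November 30, December 31
Days into January 2044: 11
Total = 2 + 28 + 31 + 30 + 31 + 30 + 31 + 31 + 30 + 31 + 30 + 31 + 11 = 347 days

347 days


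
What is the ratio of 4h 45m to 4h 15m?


19:17 (1.12)

Duration 1: 285 minutes
Duration 2: 255 minutes
Ratio = 285:255
GCD = 15
Simplified = 19:17
As a decimal: 19/17 ≈ 1.12


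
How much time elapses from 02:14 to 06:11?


3h 57m

End time in minutes: 6×60 + 11 = 371
Start time in minutes: 2×60 + 14 = 134
Difference = 371 - 134 = 237 minutes
= 3 hours 57 minutes


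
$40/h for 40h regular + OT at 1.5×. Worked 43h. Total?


Regular: 40h × $40 = $1600.00
Overtime: 43 - 40 = 3h
OT pay: 3h × $40 × 1.5 = $180.00
Total = $1600.00 + $180.00 = $1780.00

$1780.00


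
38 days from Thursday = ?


Start: Thursday (index 3)
(3 + 38) mod 7
= 41 mod 7
= 6
Index 6 → Sunday

Sunday


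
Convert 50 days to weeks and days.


7 weeks 1 days

Weeks: 50 ÷ 7 = 7 remainder 1


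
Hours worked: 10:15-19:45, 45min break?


8h 45m (525 minutes)

Total time = (19×60+45) - (10×60+15)
= 1185 - 615 = 570 min
Minus break: 570 - 45 = 525 min
= 8h 45m


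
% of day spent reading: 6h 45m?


Time: 405 minutes
Day: 1440 minutes
Percentage = (405/1440) × 100 ≈ 28.1%

28.1%


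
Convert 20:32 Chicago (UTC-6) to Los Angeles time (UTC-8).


Time difference = UTC-8 - UTC-6 = -2 hours
New hour = (20 -2) mod 24
= 18 mod 24 = 18
Minutes unchanged → 18:32

18:32


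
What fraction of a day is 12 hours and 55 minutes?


Total minutes: 12×60 + 55 = 775
Day = 24×60 = 1440 minutes
Fraction = 775/1440 ≈ 0.5382
As a percentage: 775/1440 × 100 ≈ 53.82%

0.5382 (53.82%)


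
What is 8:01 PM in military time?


20:01

Input: 8:01 PM
PM: 8 + 12 = 20


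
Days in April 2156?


30 days

Month: April (month 4)
April has 30 days


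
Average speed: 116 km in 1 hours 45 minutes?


66.3 km/h

Distance: 116 km
Time: 1h 45m = 105 min = 105/60 = 7/4 hours
Speed = 116 ÷ (7/4) = 116 × 4 / 7 = 464/7 ≈ 66.3 km/h


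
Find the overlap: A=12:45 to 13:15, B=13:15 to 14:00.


Meeting A: 765-795 (in minutes from midnight)
Meeting B: 795-840
Overlap start = max(765, 795) = 795
Overlap end = min(795, 840) = 795
Overlap = max(0, 795 - 795) = 0 min

0 minutes


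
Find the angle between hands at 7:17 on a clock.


116.5°

Hour hand = 7×30 + 17×0.5 = 218.5°
Minute hand = 17×6 = 102°
Difference = |218.5 - 102| = 116.5°


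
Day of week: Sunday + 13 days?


Saturday

Start: Sunday (index 6)
(6 + 13) mod 7
= 19 mod 7
= 5
Index 5 → Saturday


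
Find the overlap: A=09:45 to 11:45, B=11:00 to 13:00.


45 minutes

Meeting A: 585-705 (in minutes from midnight)
Meeting B: 660-780
Overlap start = max(585, 660) = 660
Overlap end = min(705, 780) = 705
Overlap = max(0, 705 - 660) = 45 min


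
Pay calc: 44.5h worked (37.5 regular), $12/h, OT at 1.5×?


$576.00

Regular: 37.5h × $12 = $450.00
Overtime: 44.5 - 37.5 = 7.0h
OT pay: 7.0h × $12 × 1.5 = $126.00
Total = $450.00 + $126.00 = $576.00


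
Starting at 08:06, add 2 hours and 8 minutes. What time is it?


Start: 486 minutes from midnight
Add: 128 minutes
Total: 614 minutes
Hours: 614 ÷ 60 = 10 remainder 14

10:14


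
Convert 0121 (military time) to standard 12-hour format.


Hour: 1
1 < 12 → AM

1:21 AM


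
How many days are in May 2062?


31 days

Month: May (month 5)
May has 31 days


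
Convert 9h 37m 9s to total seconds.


Hours: 9 × 3600 = 32400
Minutes: 37 × 60 = 2220
Seconds: 9
Total = 32400 + 2220 + 9 = 34629

34629 seconds


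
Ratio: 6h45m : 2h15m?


Duration 1: 405 minutes
Duration 2: 135 minutes
Ratio = 405:135
GCD = 135
Simplified = 3:1
As a decimal: 3/1 = 3.00

3:1 (3.00)


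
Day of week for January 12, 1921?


Zeller's congruence:
q=12, m=13, k=20, j=19
h = (12 + ⌊13×14/5⌋ + 20 + ⌊20/4⌋ + ⌊19/4⌋ - 2×19) mod 7
= (12 + 36 + 20 + 5 + 4 - 38) mod 7
= 39 mod 7 = 4
h=4 → Wednesday

Wednesday


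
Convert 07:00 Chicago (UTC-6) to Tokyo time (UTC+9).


22:00

Time difference = UTC+9 - UTC-6 = +15 hours
New hour = (7 + 15) mod 24
= 22 mod 24 = 22
Minutes unchanged → 22:00


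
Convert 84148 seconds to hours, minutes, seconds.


Hours: 84148 ÷ 3600 = 23 remainder 1348
Minutes: 1348 ÷ 60 = 22 remainder 28
Seconds: 28

23h 22m 28s


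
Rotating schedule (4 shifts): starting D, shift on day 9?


Shift D

Shifts: A, B, C, D
Start: D (index 3)
Day 9: (3 + 9 - 1) mod 4
= 11 mod 4
= 3
Index 3 → shift D


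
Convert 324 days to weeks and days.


Weeks: 324 ÷ 7 = 46 remainder 2

46 weeks 2 days


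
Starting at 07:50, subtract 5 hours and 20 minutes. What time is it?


Start: 470 minutes from midnight
Subtract: 320 minutes
Remaining: 470 - 320 = 150
Hours: 2, Minutes: 30

02:30


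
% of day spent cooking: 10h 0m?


Time: 600 minutes
Day: 1440 minutes
Percentage = (600/1440) × 100 ≈ 41.7%

41.7%


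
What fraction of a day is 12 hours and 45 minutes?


0.5313 (53.13%)

Total minutes: 12×60 + 45 = 765
Day = 24×60 = 1440 minutes
Fraction = 765/1440 ≈ 0.5313
As a percentage: 765/1440 × 100 ≈ 53.13%


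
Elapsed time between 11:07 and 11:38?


0h 31m

End time in minutes: 11×60 + 38 = 698
Start time in minutes: 11×60 + 7 = 667
Difference = 698 - 667 = 31 minutes
= 0 hours 31 minutes


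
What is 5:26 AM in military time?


05:26

Input: 5:26 AM
AM hour stays: 5


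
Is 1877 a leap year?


Rules: divisible by 4 AND (not by 100 OR by 400)
1877 ÷ 4 = 469 remainder 1 → not divisible by 4
Not divisible by 4 → not a leap year

No


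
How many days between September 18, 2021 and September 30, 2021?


From September 18, 2021 to September 30, 2021
Same month: 30 - 18 = 12 days

12 days


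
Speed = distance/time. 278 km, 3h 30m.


79.4 km/h

Distance: 278 km
Time: 3h 30m = 210 min = 210/60 = 7/2 hours
Speed = 278 ÷ (7/2) = 278 × 2 / 7 = 556/7 ≈ 79.4 km/h


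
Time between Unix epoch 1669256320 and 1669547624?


291304 seconds (80.9 hours / 3.37 days)

Difference = 1669547624 - 1669256320 = 291304 seconds
In hours: 291304 / 3600 ≈ 80.9
In days: 291304 / 86400 ≈ 3.37


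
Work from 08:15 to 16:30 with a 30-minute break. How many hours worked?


7h 45m (465 minutes)

Total time = (16×60+30) - (8×60+15)
= 990 - 495 = 495 min
Minus break: 495 - 30 = 465 min
= 7h 45m


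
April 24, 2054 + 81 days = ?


July 14, 2054

Start: April 24, 2054
Add 81 days
April 24 → May 1: 30 - 24 + 1 = 7 days (81 - 7 = 74 left)
May 1 → June 1: 31 - 1 + 1 = 31 days (74 - 31 = 43 left)
June 1 → July 1: 30 - 1 + 1 = 30 days (43 - 30 = 13 left)
July 1 + 13 = July 14, 2054


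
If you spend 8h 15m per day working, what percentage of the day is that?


34.4%

Time: 495 minutes
Day: 1440 minutes
Percentage = (495/1440) × 100 ≈ 34.4%


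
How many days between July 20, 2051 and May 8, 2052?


From July 20, 2051 to May 8, 2052
Rest of July 2051: 31 - 20 = 11
Full months: August 31, September 30, October 31, November 30, December 31, January 31, February 2052 29, March 31, April 30
Days into May 2052: 8
Total = 11 + 31 + 30 + 31 + 30 + 31 + 31 + 29 + 31 + 30 + 8 = 293 days

293 days


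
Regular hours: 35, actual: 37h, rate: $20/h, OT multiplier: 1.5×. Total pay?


Regular: 35h × $20 = $700.00
Overtime: 37 - 35 = 2h
OT pay: 2h × $20 × 1.5 = $60.00
Total = $700.00 + $60.00 = $760.00

$760.00


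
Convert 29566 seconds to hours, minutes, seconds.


8h 12m 46s

Hours: 29566 ÷ 3600 = 8 remainder 766
Minutes: 766 ÷ 60 = 12 remainder 46
Seconds: 46


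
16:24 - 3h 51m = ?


12:33

Start: 984 minutes from midnight
Subtract: 231 minutes
Remaining: 984 - 231 = 753
Hours: 12, Minutes: 33


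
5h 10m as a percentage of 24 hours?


Total minutes: 5×60 + 10 = 310
Day = 24×60 = 1440 minutes
Fraction = 310/1440 ≈ 0.2153
As a percentage: 310/1440 × 100 ≈ 21.53%

0.2153 (21.53%)


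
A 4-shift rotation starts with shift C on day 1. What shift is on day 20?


Shift B

Shifts: A, B, C, D
Start: C (index 2)
Day 20: (2 + 20 - 1) mod 4
= 21 mod 4
= 1
Index 1 → shift B


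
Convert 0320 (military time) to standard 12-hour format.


3:20 AM

Hour: 3
3 < 12 → AM


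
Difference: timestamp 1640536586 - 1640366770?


169816 seconds (47.2 hours / 1.97 days)

Difference = 1640536586 - 1640366770 = 169816 seconds
In hours: 169816 / 3600 ≈ 47.2
In days: 169816 / 86400 ≈ 1.97


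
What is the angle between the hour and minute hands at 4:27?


Hour hand = 4×30 + 27×0.5 = 133.5°
Minute hand = 27×6 = 162°
Difference = |133.5 - 162| = 28.5°

28.5°


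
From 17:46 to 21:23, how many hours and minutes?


End time in minutes: 21×60 + 23 = 1283
Start time in minutes: 17×60 + 46 = 1066
Difference = 1283 - 1066 = 217 minutes
= 3 hours 37 minutes

3h 37m


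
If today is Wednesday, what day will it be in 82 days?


Monday

Start: Wednesday (index 2)
(2 + 82) mod 7
= 84 mod 7
= 0
Index 0 → Monday


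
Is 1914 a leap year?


No

Rules: divisible by 4 AND (not by 100 OR by 400)
1914 ÷ 4 = 478 remainder 2 → not divisible by 4
Not divisible by 4 → not a leap year


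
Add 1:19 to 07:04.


08:23

Start: 424 minutes from midnight
Add: 79 minutes
Total: 503 minutes
Hours: 503 ÷ 60 = 8 remainder 23


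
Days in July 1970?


Month: July (month 7)
July has 31 days

31 days


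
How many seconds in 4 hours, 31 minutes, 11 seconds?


16271 seconds

Hours: 4 × 3600 = 14400
Minutes: 31 × 60 = 1860
Seconds: 11
Total = 14400 + 1860 + 11 = 16271


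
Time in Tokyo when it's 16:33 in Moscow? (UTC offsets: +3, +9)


Time difference = UTC+9 - UTC+3 = +6 hours
New hour = (16 + 6) mod 24
= 22 mod 24 = 22
Minutes unchanged → 22:33

22:33


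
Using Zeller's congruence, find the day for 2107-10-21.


Zeller's congruence:
q=21, m=10, k=7, j=21
h = (21 + ⌊13×11/5⌋ + 7 + ⌊7/4⌋ + ⌊21/4⌋ - 2×21) mod 7
= (21 + 28 + 7 + 1 + 5 - 42) mod 7
= 20 mod 7 = 6
h=6 → Friday

Friday


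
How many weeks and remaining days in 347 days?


Weeks: 347 ÷ 7 = 49 remainder 4

49 weeks 4 days


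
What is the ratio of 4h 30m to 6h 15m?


18:25 (0.72)

Duration 1: 270 minutes
Duration 2: 375 minutes
Ratio = 270:375
GCD = 15
Simplified = 18:25
As a decimal: 18/25 = 0.72


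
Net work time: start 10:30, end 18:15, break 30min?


Total time = (18×60+15) - (10×60+30)
= 1095 - 630 = 465 min
Minus break: 465 - 30 = 435 min
= 7h 15m

7h 15m (435 minutes)


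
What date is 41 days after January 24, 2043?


Start: January 24, 2043
Add 41 days
January 24 → February 1: 31 - 24 + 1 = 8 days (41 - 8 = 33 left)
February 1 → March 1: 28 - 1 + 1 = 28 days (33 - 28 = 5 left)
March 1 + 5 = March 6, 2043

March 6, 2043


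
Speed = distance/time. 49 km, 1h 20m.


Distance: 49 km
Time: 1h 20m = 80 min = 80/60 = 4/3 hours
Speed = 49 ÷ (4/3) = 49 × 3 / 4 = 147/4 ≈ 36.8 km/h

36.8 km/h


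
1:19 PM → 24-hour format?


13:19

Input: 1:19 PM
PM: 1 + 12 = 13


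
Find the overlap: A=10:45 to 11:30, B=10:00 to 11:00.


Meeting A: 645-690 (in minutes from midnight)
Meeting B: 600-660
Overlap start = max(645, 600) = 645
Overlap end = min(690, 660) = 660
Overlap = max(0, 660 - 645) = 15 min

15 minutes


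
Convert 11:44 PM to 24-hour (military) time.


Input: 11:44 PM
PM: 11 + 12 = 23

23:44


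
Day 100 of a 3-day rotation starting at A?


Shifts: A, B, C
Start: A (index 0)
Day 100: (0 + 100 - 1) mod 3
= 99 mod 3
= 0
Index 0 → shift A

Shift A


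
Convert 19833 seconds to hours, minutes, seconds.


5h 30m 33s

Hours: 19833 ÷ 3600 = 5 remainder 1833
Minutes: 1833 ÷ 60 = 30 remainder 33
Seconds: 33


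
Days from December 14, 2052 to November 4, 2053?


From December 14, 2052 to November 4, 2053
Rest of December 2052: 31 - 14 = 17
Full months: January 31, February 2053 28, March 31, April 30, May 31, June 30, July 31, August 31, September 30, October 31
Days into November 2053: 4
Total = 17 + 31 + 28 + 31 + 30 + 31 + 30 + 31 + 31 + 30 + 31 + 4 = 325 days

325 days


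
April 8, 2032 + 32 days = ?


May 10, 2032

Start: April 8, 2032
Add 32 days
April 8 → May 1: 30 - 8 + 1 = 23 days (32 - 23 = 9 left)
May 1 + 9 = May 10, 2032


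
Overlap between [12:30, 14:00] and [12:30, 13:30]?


60 minutes

Meeting A: 750-840 (in minutes from midnight)
Meeting B: 750-810
Overlap start = max(750, 750) = 750
Overlap end = min(840, 810) = 810
Overlap = max(0, 810 - 750) = 60 min


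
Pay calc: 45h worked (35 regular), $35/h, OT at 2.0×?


$1925.00

Regular: 35h × $35 = $1225.00
Overtime: 45 - 35 = 10h
OT pay: 10h × $35 × 2.0 = $700.00
Total = $1225.00 + $700.00 = $1925.00


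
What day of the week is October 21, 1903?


Wednesday

Zeller's congruence:
q=21, m=10, k=3, j=19
h = (21 + ⌊13×11/5⌋ + 3 + ⌊3/4⌋ + ⌊19/4⌋ - 2×19) mod 7
= (21 + 28 + 3 + 0 + 4 - 38) mod 7
= 18 mod 7 = 4
h=4 → Wednesday


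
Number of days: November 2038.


Month: November (month 11)
November has 30 days

30 days


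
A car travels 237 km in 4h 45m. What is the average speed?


49.9 km/h

Distance: 237 km
Time: 4h 45m = 285 min = 285/60 = 19/4 hours
Speed = 237 ÷ (19/4) = 237 × 4 / 19 = 948/19 ≈ 49.9 km/h


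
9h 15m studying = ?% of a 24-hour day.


38.5%

Time: 555 minutes
Day: 1440 minutes
Percentage = (555/1440) × 100 ≈ 38.5%


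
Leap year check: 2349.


No

Rules: divisible by 4 AND (not by 100 OR by 400)
2349 ÷ 4 = 587 remainder 1 → not divisible by 4
Not divisible by 4 → not a leap year


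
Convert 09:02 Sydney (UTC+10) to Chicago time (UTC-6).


17:02 (previous day)

Time difference = UTC-6 - UTC+10 = -16 hours
New hour = (9 -16) mod 24
= -7 mod 24 = 17
Minutes unchanged → 17:02; -7 < 0 → previous day


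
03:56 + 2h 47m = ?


06:43

Start: 236 minutes from midnight
Add: 167 minutes
Total: 403 minutes
Hours: 403 ÷ 60 = 6 remainder 43


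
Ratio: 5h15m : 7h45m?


21:31 (0.68)

Duration 1: 315 minutes
Duration 2: 465 minutes
Ratio = 315:465
GCD = 15
Simplified = 21:31
As a decimal: 21/31 ≈ 0.68


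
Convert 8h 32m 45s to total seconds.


Hours: 8 × 3600 = 28800
Minutes: 32 × 60 = 1920
Seconds: 45
Total = 28800 + 1920 + 45 = 30765

30765 seconds


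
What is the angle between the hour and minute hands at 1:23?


96.5°

Hour hand = 1×30 + 23×0.5 = 41.5°
Minute hand = 23×6 = 138°
Difference = |41.5 - 138| = 96.5°


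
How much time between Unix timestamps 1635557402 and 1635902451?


Difference = 1635902451 - 1635557402 = 345049 seconds
In hours: 345049 / 3600 ≈ 95.8
In days: 345049 / 86400 ≈ 3.99

345049 seconds (95.8 hours / 3.99 days)


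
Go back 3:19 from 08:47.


05:28

Start: 527 minutes from midnight
Subtract: 199 minutes
Remaining: 527 - 199 = 328
Hours: 5, Minutes: 28


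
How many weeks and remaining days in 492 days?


70 weeks 2 days

Weeks: 492 ÷ 7 = 70 remainder 2


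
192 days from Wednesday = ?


Start: Wednesday (index 2)
(2 + 192) mod 7
= 194 mod 7
= 5
Index 5 → Saturday

Saturday


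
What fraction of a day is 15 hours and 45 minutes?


Total minutes: 15×60 + 45 = 945
Day = 24×60 = 1440 minutes
Fraction = 945/1440 ≈ 0.6563
As a percentage: 945/1440 × 100 ≈ 65.63%

0.6563 (65.63%)


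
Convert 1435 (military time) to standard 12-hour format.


Hour: 14
14 - 12 = 2 → PM

2:35 PM


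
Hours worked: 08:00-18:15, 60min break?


9h 15m (555 minutes)

Total time = (18×60+15) - (8×60+0)
= 1095 - 480 = 615 min
Minus break: 615 - 60 = 555 min
= 9h 15m


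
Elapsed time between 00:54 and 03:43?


2h 49m

End time in minutes: 3×60 + 43 = 223
Start time in minutes: 0×60 + 54 = 54
Difference = 223 - 54 = 169 minutes
= 2 hours 49 minutes


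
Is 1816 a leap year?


Rules: divisible by 4 AND (not by 100 OR by 400)
1816 ÷ 4 = 454 exactly → divisible by 4
1816 ÷ 100 = 18 remainder 16 → not divisible by 100
Divisible by 4 but not by 100 → leap year

Yes


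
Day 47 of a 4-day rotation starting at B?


Shift D

Shifts: A, B, C, D
Start: B (index 1)
Day 47: (1 + 47 - 1) mod 4
= 47 mod 4
= 3
Index 3 → shift D


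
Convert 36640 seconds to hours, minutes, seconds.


10h 10m 40s

Hours: 36640 ÷ 3600 = 10 remainder 640
Minutes: 640 ÷ 60 = 10 remainder 40
Seconds: 40


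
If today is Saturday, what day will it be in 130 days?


Wednesday

Start: Saturday (index 5)
(5 + 130) mod 7
= 135 mod 7
= 2
Index 2 → Wednesday


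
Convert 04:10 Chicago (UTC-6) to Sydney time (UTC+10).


Time difference = UTC+10 - UTC-6 = +16 hours
New hour = (4 + 16) mod 24
= 20 mod 24 = 20
Minutes unchanged → 20:10

20:10


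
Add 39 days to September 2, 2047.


Start: September 2, 2047
Add 39 days
September 2 → October 1: 30 - 2 + 1 = 29 days (39 - 29 = 10 left)
October 1 + 10 = October 11, 2047

October 11, 2047


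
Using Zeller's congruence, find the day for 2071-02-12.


Thursday

Zeller's congruence:
q=12, m=14, k=70, j=20
h = (12 + ⌊13×15/5⌋ + 70 + ⌊70/4⌋ + ⌊20/4⌋ - 2×20) mod 7
= (12 + 39 + 70 + 17 + 5 - 40) mod 7
= 103 mod 7 = 5
h=5 → Thursday


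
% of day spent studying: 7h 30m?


Time: 450 minutes
Day: 1440 minutes
Percentage = (450/1440) × 100 ≈ 31.3%

31.3%


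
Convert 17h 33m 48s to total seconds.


63228 seconds

Hours: 17 × 3600 = 61200
Minutes: 33 × 60 = 1980
Seconds: 48
Total = 61200 + 1980 + 48 = 63228


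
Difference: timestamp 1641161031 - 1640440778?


Difference = 1641161031 - 1640440778 = 720253 seconds
In hours: 720253 / 3600 ≈ 200.1
In days: 720253 / 86400 ≈ 8.34

720253 seconds (200.1 hours / 8.34 days)


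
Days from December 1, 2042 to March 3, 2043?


From December 1, 2042 to March 3, 2043
Rest of December 2042: 31 - 1 = 30
Full months: January 31, February 2043 28
Days into March 2043: 3
Total = 30 + 31 + 28 + 3 = 92 days

92 days


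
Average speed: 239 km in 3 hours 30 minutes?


Distance: 239 km
Time: 3h 30m = 210 min = 210/60 = 7/2 hours
Speed = 239 ÷ (7/2) = 239 × 2 / 7 = 478/7 ≈ 68.3 km/h

68.3 km/h


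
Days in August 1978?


Month: August (month 8)
August has 31 days

31 days


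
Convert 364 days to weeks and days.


52 weeks 0 days

Weeks: 364 ÷ 7 = 52 remainder 0


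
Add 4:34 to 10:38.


15:12

Start: 638 minutes from midnight
Add: 274 minutes
Total: 912 minutes
Hours: 912 ÷ 60 = 15 remainder 12


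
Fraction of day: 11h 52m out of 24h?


Total minutes: 11×60 + 52 = 712
Day = 24×60 = 1440 minutes
Fraction = 712/1440 ≈ 0.4944
As a percentage: 712/1440 × 100 ≈ 49.44%

0.4944 (49.44%)


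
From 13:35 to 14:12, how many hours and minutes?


End time in minutes: 14×60 + 12 = 852
Start time in minutes: 13×60 + 35 = 815
Difference = 852 - 815 = 37 minutes
= 0 hours 37 minutes

0h 37m


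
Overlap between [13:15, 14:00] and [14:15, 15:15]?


0 minutes

Meeting A: 795-840 (in minutes from midnight)
Meeting B: 855-915
Overlap start = max(795, 855) = 855
Overlap end = min(840, 915) = 840
Overlap = max(0, 840 - 855) = 0 min


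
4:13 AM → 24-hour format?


Input: 4:13 AM
AM hour stays: 4

04:13


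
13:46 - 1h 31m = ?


12:15

Start: 826 minutes from midnight
Subtract: 91 minutes
Remaining: 826 - 91 = 735
Hours: 12, Minutes: 15


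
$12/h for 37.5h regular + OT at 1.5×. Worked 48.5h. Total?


$648.00

Regular: 37.5h × $12 = $450.00
Overtime: 48.5 - 37.5 = 11.0h
OT pay: 11.0h × $12 × 1.5 = $198.00
Total = $450.00 + $198.00 = $648.00


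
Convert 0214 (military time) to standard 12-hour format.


2:14 AM

Hour: 2
2 < 12 → AM


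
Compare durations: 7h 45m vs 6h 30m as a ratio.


31:26 (1.19)

Duration 1: 465 minutes
Duration 2: 390 minutes
Ratio = 465:390
GCD = 15
Simplified = 31:26
As a decimal: 31/26 ≈ 1.19


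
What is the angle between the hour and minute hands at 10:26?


157.0°

Hour hand = 10×30 + 26×0.5 = 313.0°
Minute hand = 26×6 = 156°
Difference = |313.0 - 156| = 157.0°


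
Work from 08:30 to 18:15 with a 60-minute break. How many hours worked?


8h 45m (525 minutes)

Total time = (18×60+15) - (8×60+30)
= 1095 - 510 = 585 min
Minus break: 585 - 60 = 525 min
= 8h 45m


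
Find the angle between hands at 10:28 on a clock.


146.0°

Hour hand = 10×30 + 28×0.5 = 314.0°
Minute hand = 28×6 = 168°
Difference = |314.0 - 168| = 146.0°


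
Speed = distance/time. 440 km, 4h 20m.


101.5 km/h

Distance: 440 km
Time: 4h 20m = 260 min = 260/60 = 13/3 hours
Speed = 440 ÷ (13/3) = 440 × 3 / 13 = 1320/13 ≈ 101.5 km/h


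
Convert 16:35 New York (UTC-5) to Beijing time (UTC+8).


05:35 (next day)

Time difference = UTC+8 - UTC-5 = +13 hours
New hour = (16 + 13) mod 24
= 29 mod 24 = 5
Minutes unchanged → 05:35; 29 ≥ 24 → next day


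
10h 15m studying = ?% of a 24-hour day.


Time: 615 minutes
Day: 1440 minutes
Percentage = (615/1440) × 100 ≈ 42.7%

42.7%


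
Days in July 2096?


Month: July (month 7)
July has 31 days

31 days


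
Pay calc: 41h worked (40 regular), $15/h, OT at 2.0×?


$630.00

Regular: 40h × $15 = $600.00
Overtime: 41 - 40 = 1h
OT pay: 1h × $15 × 2.0 = $30.00
Total = $600.00 + $30.00 = $630.00


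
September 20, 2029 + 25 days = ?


Start: September 20, 2029
Add 25 days
September 20 → October 1: 30 - 20 + 1 = 11 days (25 - 11 = 14 left)
October 1 + 14 = October 15, 2029

October 15, 2029


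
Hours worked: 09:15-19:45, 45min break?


9h 45m (585 minutes)

Total time = (19×60+45) - (9×60+15)
= 1185 - 555 = 630 min
Minus break: 630 - 45 = 585 min
= 9h 45m


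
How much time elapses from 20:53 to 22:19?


End time in minutes: 22×60 + 19 = 1339
Start time in minutes: 20×60 + 53 = 1253
Difference = 1339 - 1253 = 86 minutes
= 1 hours 26 minutes

1h 26m


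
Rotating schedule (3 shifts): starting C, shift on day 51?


Shift B

Shifts: A, B, C
Start: C (index 2)
Day 51: (2 + 51 - 1) mod 3
= 52 mod 3
= 1
Index 1 → shift B


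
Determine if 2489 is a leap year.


Rules: divisible by 4 AND (not by 100 OR by 400)
2489 ÷ 4 = 622 remainder 1 → not divisible by 4
Not divisible by 4 → not a leap year

No


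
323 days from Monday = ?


Tuesday

Start: Monday (index 0)
(0 + 323) mod 7
= 323 mod 7
= 1
Index 1 → Tuesday


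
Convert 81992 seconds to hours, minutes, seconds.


22h 46m 32s

Hours: 81992 ÷ 3600 = 22 remainder 2792
Minutes: 2792 ÷ 60 = 46 remainder 32
Seconds: 32


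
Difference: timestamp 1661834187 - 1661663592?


Difference = 1661834187 - 1661663592 = 170595 seconds
In hours: 170595 / 3600 ≈ 47.4
In days: 170595 / 86400 ≈ 1.97

170595 seconds (47.4 hours / 1.97 days)


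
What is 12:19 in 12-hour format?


Hour: 12
12 → 12 PM (noon)

12:19 PM


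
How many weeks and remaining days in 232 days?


Weeks: 232 ÷ 7 = 33 remainder 1

33 weeks 1 days


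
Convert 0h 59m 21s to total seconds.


3561 seconds

Hours: 0 × 3600 = 0
Minutes: 59 × 60 = 3540
Seconds: 21
Total = 0 + 3540 + 21 = 3561


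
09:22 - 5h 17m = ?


04:05

Start: 562 minutes from midnight
Subtract: 317 minutes
Remaining: 562 - 317 = 245
Hours: 4, Minutes: 5


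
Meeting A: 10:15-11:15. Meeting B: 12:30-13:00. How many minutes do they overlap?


Meeting A: 615-675 (in minutes from midnight)
Meeting B: 750-780
Overlap start = max(615, 750) = 750
Overlap end = min(675, 780) = 675
Overlap = max(0, 675 - 750) = 0 min

0 minutes


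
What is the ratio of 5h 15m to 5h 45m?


21:23 (0.91)

Duration 1: 315 minutes
Duration 2: 345 minutes
Ratio = 315:345
GCD = 15
Simplified = 21:23
As a decimal: 21/23 ≈ 0.91


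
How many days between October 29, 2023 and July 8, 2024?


From October 29, 2023 to July 8, 2024
Rest of October 2023: 31 - 29 = 2
Full months: November 30, December 31, January 31, February 2024 29, March 31, April 30, May 31, June 30
Days into July 2024: 8
Total = 2 + 30 + 31 + 31 + 29 + 31 + 30 + 31 + 30 + 8 = 253 days

253 days


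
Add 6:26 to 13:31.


Start: 811 minutes from midnight
Add: 386 minutes
Total: 1197 minutes
Hours: 1197 ÷ 60 = 19 remainder 57

19:57


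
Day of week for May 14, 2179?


Friday

Zeller's congruence:
q=14, m=5, k=79, j=21
h = (14 + ⌊13×6/5⌋ + 79 + ⌊79/4⌋ + ⌊21/4⌋ - 2×21) mod 7
= (14 + 15 + 79 + 19 + 5 - 42) mod 7
= 90 mod 7 = 6
h=6 → Friday


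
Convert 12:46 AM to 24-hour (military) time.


00:46

Input: 12:46 AM
12 AM → 00 (midnight)


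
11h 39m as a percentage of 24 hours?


Total minutes: 11×60 + 39 = 699
Day = 24×60 = 1440 minutes
Fraction = 699/1440 ≈ 0.4854
As a percentage: 699/1440 × 100 ≈ 48.54%

0.4854 (48.54%)


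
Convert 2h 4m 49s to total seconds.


Hours: 2 × 3600 = 7200
Minutes: 4 × 60 = 240
Seconds: 49
Total = 7200 + 240 + 49 = 7489

7489 seconds


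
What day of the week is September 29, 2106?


Zeller's congruence:
q=29, m=9, k=6, j=21
h = (29 + ⌊13×10/5⌋ + 6 + ⌊6/4⌋ + ⌊21/4⌋ - 2×21) mod 7
= (29 + 26 + 6 + 1 + 5 - 42) mod 7
= 25 mod 7 = 4
h=4 → Wednesday

Wednesday


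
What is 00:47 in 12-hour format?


Hour: 0
0 → 12 AM (midnight)

12:47 AM


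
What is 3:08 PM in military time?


Input: 3:08 PM
PM: 3 + 12 = 15

15:08


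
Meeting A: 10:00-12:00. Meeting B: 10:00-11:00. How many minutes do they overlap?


Meeting A: 600-720 (in minutes from midnight)
Meeting B: 600-660
Overlap start = max(600, 600) = 600
Overlap end = min(720, 660) = 660
Overlap = max(0, 660 - 600) = 60 min

60 minutes


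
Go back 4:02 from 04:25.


Start: 265 minutes from midnight
Subtract: 242 minutes
Remaining: 265 - 242 = 23
Hours: 0, Minutes: 23

00:23
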